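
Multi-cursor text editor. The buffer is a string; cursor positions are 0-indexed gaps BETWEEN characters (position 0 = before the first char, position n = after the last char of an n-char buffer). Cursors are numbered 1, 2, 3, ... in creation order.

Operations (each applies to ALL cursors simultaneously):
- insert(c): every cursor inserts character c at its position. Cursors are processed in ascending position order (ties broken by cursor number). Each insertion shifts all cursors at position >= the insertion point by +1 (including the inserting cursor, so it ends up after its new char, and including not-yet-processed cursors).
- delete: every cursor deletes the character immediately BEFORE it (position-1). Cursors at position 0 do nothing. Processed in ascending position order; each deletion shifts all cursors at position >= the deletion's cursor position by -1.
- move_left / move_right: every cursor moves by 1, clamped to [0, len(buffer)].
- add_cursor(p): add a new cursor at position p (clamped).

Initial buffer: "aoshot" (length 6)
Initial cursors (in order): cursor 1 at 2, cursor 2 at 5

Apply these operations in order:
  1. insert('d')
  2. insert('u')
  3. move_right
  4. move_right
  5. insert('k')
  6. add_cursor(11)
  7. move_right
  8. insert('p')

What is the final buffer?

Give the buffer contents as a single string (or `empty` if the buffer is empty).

After op 1 (insert('d')): buffer="aodshodt" (len 8), cursors c1@3 c2@7, authorship ..1...2.
After op 2 (insert('u')): buffer="aodushodut" (len 10), cursors c1@4 c2@9, authorship ..11...22.
After op 3 (move_right): buffer="aodushodut" (len 10), cursors c1@5 c2@10, authorship ..11...22.
After op 4 (move_right): buffer="aodushodut" (len 10), cursors c1@6 c2@10, authorship ..11...22.
After op 5 (insert('k')): buffer="aodushkodutk" (len 12), cursors c1@7 c2@12, authorship ..11..1.22.2
After op 6 (add_cursor(11)): buffer="aodushkodutk" (len 12), cursors c1@7 c3@11 c2@12, authorship ..11..1.22.2
After op 7 (move_right): buffer="aodushkodutk" (len 12), cursors c1@8 c2@12 c3@12, authorship ..11..1.22.2
After op 8 (insert('p')): buffer="aodushkopdutkpp" (len 15), cursors c1@9 c2@15 c3@15, authorship ..11..1.122.223

Answer: aodushkopdutkpp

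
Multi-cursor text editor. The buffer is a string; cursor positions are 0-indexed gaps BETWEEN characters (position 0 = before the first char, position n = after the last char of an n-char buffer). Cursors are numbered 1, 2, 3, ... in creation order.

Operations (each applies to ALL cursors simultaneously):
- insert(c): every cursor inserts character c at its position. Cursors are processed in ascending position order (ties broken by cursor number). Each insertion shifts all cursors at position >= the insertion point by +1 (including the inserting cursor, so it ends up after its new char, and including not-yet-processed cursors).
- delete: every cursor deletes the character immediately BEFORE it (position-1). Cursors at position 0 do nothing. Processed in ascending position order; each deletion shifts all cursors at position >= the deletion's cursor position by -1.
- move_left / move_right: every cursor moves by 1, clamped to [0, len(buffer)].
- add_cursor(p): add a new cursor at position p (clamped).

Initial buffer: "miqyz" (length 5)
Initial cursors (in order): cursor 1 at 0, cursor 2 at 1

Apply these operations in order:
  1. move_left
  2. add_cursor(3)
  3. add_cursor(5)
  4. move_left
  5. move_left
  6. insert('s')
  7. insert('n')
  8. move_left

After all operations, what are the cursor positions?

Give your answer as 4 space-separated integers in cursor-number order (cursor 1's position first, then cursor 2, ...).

Answer: 3 3 6 10

Derivation:
After op 1 (move_left): buffer="miqyz" (len 5), cursors c1@0 c2@0, authorship .....
After op 2 (add_cursor(3)): buffer="miqyz" (len 5), cursors c1@0 c2@0 c3@3, authorship .....
After op 3 (add_cursor(5)): buffer="miqyz" (len 5), cursors c1@0 c2@0 c3@3 c4@5, authorship .....
After op 4 (move_left): buffer="miqyz" (len 5), cursors c1@0 c2@0 c3@2 c4@4, authorship .....
After op 5 (move_left): buffer="miqyz" (len 5), cursors c1@0 c2@0 c3@1 c4@3, authorship .....
After op 6 (insert('s')): buffer="ssmsiqsyz" (len 9), cursors c1@2 c2@2 c3@4 c4@7, authorship 12.3..4..
After op 7 (insert('n')): buffer="ssnnmsniqsnyz" (len 13), cursors c1@4 c2@4 c3@7 c4@11, authorship 1212.33..44..
After op 8 (move_left): buffer="ssnnmsniqsnyz" (len 13), cursors c1@3 c2@3 c3@6 c4@10, authorship 1212.33..44..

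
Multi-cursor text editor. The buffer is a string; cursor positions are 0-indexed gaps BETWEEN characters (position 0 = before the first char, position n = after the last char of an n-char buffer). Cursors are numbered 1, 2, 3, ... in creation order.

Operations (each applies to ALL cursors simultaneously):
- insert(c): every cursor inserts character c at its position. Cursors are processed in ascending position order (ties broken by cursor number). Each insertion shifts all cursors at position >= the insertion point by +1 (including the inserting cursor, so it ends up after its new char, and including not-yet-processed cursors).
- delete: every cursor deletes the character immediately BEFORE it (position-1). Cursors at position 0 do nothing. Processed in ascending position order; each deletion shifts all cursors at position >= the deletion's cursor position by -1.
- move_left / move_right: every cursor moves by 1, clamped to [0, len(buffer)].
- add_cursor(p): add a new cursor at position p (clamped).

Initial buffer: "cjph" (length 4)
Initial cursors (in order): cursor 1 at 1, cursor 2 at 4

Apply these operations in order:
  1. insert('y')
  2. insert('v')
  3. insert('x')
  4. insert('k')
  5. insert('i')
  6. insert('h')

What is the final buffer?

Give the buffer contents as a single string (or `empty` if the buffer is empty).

Answer: cyvxkihjphyvxkih

Derivation:
After op 1 (insert('y')): buffer="cyjphy" (len 6), cursors c1@2 c2@6, authorship .1...2
After op 2 (insert('v')): buffer="cyvjphyv" (len 8), cursors c1@3 c2@8, authorship .11...22
After op 3 (insert('x')): buffer="cyvxjphyvx" (len 10), cursors c1@4 c2@10, authorship .111...222
After op 4 (insert('k')): buffer="cyvxkjphyvxk" (len 12), cursors c1@5 c2@12, authorship .1111...2222
After op 5 (insert('i')): buffer="cyvxkijphyvxki" (len 14), cursors c1@6 c2@14, authorship .11111...22222
After op 6 (insert('h')): buffer="cyvxkihjphyvxkih" (len 16), cursors c1@7 c2@16, authorship .111111...222222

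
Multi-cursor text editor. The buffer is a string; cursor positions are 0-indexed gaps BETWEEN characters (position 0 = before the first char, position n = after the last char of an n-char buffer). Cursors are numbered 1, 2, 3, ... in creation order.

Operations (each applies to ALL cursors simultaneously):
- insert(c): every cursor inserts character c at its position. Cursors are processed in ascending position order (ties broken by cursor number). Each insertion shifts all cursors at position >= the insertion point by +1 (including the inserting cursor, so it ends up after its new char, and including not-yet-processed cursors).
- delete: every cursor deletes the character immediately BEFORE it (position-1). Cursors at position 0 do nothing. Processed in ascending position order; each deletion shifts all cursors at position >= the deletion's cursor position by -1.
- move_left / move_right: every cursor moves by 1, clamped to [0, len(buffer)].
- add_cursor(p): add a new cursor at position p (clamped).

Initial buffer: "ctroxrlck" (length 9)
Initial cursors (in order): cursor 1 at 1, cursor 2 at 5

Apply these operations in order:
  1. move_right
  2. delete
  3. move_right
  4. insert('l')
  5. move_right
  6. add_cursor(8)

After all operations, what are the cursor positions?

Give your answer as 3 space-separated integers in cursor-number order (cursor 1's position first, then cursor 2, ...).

Answer: 4 8 8

Derivation:
After op 1 (move_right): buffer="ctroxrlck" (len 9), cursors c1@2 c2@6, authorship .........
After op 2 (delete): buffer="croxlck" (len 7), cursors c1@1 c2@4, authorship .......
After op 3 (move_right): buffer="croxlck" (len 7), cursors c1@2 c2@5, authorship .......
After op 4 (insert('l')): buffer="crloxllck" (len 9), cursors c1@3 c2@7, authorship ..1...2..
After op 5 (move_right): buffer="crloxllck" (len 9), cursors c1@4 c2@8, authorship ..1...2..
After op 6 (add_cursor(8)): buffer="crloxllck" (len 9), cursors c1@4 c2@8 c3@8, authorship ..1...2..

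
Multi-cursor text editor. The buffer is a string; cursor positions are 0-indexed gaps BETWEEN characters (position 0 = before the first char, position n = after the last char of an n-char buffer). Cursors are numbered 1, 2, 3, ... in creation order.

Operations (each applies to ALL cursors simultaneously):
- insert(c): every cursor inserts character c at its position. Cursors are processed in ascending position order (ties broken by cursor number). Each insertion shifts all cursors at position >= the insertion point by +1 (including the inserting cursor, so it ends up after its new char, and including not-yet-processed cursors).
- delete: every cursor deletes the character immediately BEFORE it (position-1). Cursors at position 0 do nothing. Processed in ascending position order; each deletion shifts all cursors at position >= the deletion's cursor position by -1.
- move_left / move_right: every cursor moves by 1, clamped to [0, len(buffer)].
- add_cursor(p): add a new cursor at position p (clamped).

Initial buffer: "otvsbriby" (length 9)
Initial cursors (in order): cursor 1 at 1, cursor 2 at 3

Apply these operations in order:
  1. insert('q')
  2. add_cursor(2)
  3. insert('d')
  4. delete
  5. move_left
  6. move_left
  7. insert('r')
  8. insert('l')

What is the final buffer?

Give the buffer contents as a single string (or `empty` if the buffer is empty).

Answer: rrlloqtrlvqsbriby

Derivation:
After op 1 (insert('q')): buffer="oqtvqsbriby" (len 11), cursors c1@2 c2@5, authorship .1..2......
After op 2 (add_cursor(2)): buffer="oqtvqsbriby" (len 11), cursors c1@2 c3@2 c2@5, authorship .1..2......
After op 3 (insert('d')): buffer="oqddtvqdsbriby" (len 14), cursors c1@4 c3@4 c2@8, authorship .113..22......
After op 4 (delete): buffer="oqtvqsbriby" (len 11), cursors c1@2 c3@2 c2@5, authorship .1..2......
After op 5 (move_left): buffer="oqtvqsbriby" (len 11), cursors c1@1 c3@1 c2@4, authorship .1..2......
After op 6 (move_left): buffer="oqtvqsbriby" (len 11), cursors c1@0 c3@0 c2@3, authorship .1..2......
After op 7 (insert('r')): buffer="rroqtrvqsbriby" (len 14), cursors c1@2 c3@2 c2@6, authorship 13.1.2.2......
After op 8 (insert('l')): buffer="rrlloqtrlvqsbriby" (len 17), cursors c1@4 c3@4 c2@9, authorship 1313.1.22.2......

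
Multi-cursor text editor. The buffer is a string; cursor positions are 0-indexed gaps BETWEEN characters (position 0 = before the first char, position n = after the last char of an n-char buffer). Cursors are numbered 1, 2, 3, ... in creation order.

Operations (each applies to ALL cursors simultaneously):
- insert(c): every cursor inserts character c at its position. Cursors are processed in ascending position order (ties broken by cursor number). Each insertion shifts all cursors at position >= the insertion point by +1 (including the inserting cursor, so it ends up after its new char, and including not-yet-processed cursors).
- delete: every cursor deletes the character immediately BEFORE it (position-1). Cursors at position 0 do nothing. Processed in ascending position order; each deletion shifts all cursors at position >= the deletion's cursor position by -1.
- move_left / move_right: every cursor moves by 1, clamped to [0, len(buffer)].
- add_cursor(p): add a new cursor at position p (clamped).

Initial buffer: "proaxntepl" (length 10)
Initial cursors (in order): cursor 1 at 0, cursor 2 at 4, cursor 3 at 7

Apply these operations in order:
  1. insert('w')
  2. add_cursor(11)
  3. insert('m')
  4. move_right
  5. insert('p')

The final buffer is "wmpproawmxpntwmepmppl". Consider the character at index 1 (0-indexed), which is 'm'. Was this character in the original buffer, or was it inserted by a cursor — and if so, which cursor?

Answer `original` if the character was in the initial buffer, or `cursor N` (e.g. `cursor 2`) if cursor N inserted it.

Answer: cursor 1

Derivation:
After op 1 (insert('w')): buffer="wproawxntwepl" (len 13), cursors c1@1 c2@6 c3@10, authorship 1....2...3...
After op 2 (add_cursor(11)): buffer="wproawxntwepl" (len 13), cursors c1@1 c2@6 c3@10 c4@11, authorship 1....2...3...
After op 3 (insert('m')): buffer="wmproawmxntwmempl" (len 17), cursors c1@2 c2@8 c3@13 c4@15, authorship 11....22...33.4..
After op 4 (move_right): buffer="wmproawmxntwmempl" (len 17), cursors c1@3 c2@9 c3@14 c4@16, authorship 11....22...33.4..
After op 5 (insert('p')): buffer="wmpproawmxpntwmepmppl" (len 21), cursors c1@4 c2@11 c3@17 c4@20, authorship 11.1...22.2..33.34.4.
Authorship (.=original, N=cursor N): 1 1 . 1 . . . 2 2 . 2 . . 3 3 . 3 4 . 4 .
Index 1: author = 1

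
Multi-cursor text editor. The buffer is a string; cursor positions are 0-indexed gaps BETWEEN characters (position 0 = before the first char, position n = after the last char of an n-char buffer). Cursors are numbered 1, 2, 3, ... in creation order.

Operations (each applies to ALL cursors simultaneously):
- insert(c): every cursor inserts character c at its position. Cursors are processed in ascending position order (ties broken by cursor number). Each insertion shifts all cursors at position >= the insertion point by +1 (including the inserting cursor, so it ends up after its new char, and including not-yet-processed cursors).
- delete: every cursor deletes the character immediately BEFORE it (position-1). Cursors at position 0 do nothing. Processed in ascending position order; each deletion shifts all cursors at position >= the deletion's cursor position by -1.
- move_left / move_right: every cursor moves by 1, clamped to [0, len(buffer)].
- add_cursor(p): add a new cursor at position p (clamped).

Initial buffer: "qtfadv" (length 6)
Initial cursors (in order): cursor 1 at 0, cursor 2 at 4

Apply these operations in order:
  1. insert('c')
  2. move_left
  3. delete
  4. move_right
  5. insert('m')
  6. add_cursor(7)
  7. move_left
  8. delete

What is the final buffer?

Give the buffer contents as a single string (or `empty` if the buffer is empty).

Answer: mqtmdv

Derivation:
After op 1 (insert('c')): buffer="cqtfacdv" (len 8), cursors c1@1 c2@6, authorship 1....2..
After op 2 (move_left): buffer="cqtfacdv" (len 8), cursors c1@0 c2@5, authorship 1....2..
After op 3 (delete): buffer="cqtfcdv" (len 7), cursors c1@0 c2@4, authorship 1...2..
After op 4 (move_right): buffer="cqtfcdv" (len 7), cursors c1@1 c2@5, authorship 1...2..
After op 5 (insert('m')): buffer="cmqtfcmdv" (len 9), cursors c1@2 c2@7, authorship 11...22..
After op 6 (add_cursor(7)): buffer="cmqtfcmdv" (len 9), cursors c1@2 c2@7 c3@7, authorship 11...22..
After op 7 (move_left): buffer="cmqtfcmdv" (len 9), cursors c1@1 c2@6 c3@6, authorship 11...22..
After op 8 (delete): buffer="mqtmdv" (len 6), cursors c1@0 c2@3 c3@3, authorship 1..2..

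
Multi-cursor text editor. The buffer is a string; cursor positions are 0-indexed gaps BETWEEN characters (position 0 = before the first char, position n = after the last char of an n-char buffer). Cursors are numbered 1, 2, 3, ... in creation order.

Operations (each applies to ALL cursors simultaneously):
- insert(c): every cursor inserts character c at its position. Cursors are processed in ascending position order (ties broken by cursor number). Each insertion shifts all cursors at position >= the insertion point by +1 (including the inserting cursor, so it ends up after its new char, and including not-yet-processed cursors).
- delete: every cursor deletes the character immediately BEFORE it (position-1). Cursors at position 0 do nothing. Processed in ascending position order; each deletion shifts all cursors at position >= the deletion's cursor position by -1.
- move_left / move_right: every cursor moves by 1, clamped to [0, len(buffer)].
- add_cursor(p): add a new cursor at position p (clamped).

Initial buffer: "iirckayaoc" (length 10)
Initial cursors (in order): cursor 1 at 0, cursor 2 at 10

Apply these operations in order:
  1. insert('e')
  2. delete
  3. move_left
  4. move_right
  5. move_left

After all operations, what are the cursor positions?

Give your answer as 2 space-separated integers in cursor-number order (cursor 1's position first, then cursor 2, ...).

After op 1 (insert('e')): buffer="eiirckayaoce" (len 12), cursors c1@1 c2@12, authorship 1..........2
After op 2 (delete): buffer="iirckayaoc" (len 10), cursors c1@0 c2@10, authorship ..........
After op 3 (move_left): buffer="iirckayaoc" (len 10), cursors c1@0 c2@9, authorship ..........
After op 4 (move_right): buffer="iirckayaoc" (len 10), cursors c1@1 c2@10, authorship ..........
After op 5 (move_left): buffer="iirckayaoc" (len 10), cursors c1@0 c2@9, authorship ..........

Answer: 0 9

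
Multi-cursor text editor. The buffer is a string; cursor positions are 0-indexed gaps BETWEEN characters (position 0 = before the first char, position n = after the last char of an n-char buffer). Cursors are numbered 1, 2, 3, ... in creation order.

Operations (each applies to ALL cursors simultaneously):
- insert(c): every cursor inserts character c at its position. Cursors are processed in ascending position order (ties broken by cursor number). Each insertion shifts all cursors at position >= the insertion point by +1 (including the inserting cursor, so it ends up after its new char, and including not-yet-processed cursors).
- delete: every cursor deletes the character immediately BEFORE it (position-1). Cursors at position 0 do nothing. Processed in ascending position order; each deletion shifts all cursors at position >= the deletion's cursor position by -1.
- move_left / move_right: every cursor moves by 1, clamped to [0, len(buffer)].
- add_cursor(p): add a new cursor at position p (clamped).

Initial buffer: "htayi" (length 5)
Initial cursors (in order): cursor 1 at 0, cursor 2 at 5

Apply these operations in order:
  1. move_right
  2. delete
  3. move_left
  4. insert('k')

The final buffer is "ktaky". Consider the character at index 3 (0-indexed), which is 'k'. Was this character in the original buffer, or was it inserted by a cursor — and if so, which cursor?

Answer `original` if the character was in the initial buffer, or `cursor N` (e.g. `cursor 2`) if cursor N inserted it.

After op 1 (move_right): buffer="htayi" (len 5), cursors c1@1 c2@5, authorship .....
After op 2 (delete): buffer="tay" (len 3), cursors c1@0 c2@3, authorship ...
After op 3 (move_left): buffer="tay" (len 3), cursors c1@0 c2@2, authorship ...
After op 4 (insert('k')): buffer="ktaky" (len 5), cursors c1@1 c2@4, authorship 1..2.
Authorship (.=original, N=cursor N): 1 . . 2 .
Index 3: author = 2

Answer: cursor 2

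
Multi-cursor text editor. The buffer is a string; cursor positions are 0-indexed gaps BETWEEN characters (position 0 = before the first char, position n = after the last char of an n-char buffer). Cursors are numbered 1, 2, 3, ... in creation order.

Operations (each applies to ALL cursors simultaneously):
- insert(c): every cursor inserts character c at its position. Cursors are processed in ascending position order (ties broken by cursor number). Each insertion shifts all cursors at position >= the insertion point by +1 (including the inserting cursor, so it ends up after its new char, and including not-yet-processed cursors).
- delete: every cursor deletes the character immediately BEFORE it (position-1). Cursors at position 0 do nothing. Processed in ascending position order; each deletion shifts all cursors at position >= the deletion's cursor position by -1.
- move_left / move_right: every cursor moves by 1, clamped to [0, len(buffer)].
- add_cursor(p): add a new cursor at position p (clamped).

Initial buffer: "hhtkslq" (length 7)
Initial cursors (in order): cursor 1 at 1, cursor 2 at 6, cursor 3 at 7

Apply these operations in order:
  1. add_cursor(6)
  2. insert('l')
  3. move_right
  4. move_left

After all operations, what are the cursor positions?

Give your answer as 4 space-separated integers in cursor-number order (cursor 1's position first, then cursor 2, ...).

Answer: 2 9 10 9

Derivation:
After op 1 (add_cursor(6)): buffer="hhtkslq" (len 7), cursors c1@1 c2@6 c4@6 c3@7, authorship .......
After op 2 (insert('l')): buffer="hlhtkslllql" (len 11), cursors c1@2 c2@9 c4@9 c3@11, authorship .1.....24.3
After op 3 (move_right): buffer="hlhtkslllql" (len 11), cursors c1@3 c2@10 c4@10 c3@11, authorship .1.....24.3
After op 4 (move_left): buffer="hlhtkslllql" (len 11), cursors c1@2 c2@9 c4@9 c3@10, authorship .1.....24.3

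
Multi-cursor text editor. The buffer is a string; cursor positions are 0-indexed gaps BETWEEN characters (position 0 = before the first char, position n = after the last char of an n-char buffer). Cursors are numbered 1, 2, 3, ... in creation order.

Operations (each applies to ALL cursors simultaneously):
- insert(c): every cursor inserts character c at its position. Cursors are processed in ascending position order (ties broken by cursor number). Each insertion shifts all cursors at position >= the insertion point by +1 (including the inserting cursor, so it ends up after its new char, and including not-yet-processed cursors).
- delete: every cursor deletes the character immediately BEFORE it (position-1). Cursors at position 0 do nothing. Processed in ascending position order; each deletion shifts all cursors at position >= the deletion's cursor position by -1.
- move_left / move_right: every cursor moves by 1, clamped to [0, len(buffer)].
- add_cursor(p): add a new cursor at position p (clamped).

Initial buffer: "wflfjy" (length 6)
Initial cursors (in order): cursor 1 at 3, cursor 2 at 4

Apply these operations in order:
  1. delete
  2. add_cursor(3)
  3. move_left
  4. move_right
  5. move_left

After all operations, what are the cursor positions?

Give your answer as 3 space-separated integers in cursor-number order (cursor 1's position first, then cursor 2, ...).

Answer: 1 1 2

Derivation:
After op 1 (delete): buffer="wfjy" (len 4), cursors c1@2 c2@2, authorship ....
After op 2 (add_cursor(3)): buffer="wfjy" (len 4), cursors c1@2 c2@2 c3@3, authorship ....
After op 3 (move_left): buffer="wfjy" (len 4), cursors c1@1 c2@1 c3@2, authorship ....
After op 4 (move_right): buffer="wfjy" (len 4), cursors c1@2 c2@2 c3@3, authorship ....
After op 5 (move_left): buffer="wfjy" (len 4), cursors c1@1 c2@1 c3@2, authorship ....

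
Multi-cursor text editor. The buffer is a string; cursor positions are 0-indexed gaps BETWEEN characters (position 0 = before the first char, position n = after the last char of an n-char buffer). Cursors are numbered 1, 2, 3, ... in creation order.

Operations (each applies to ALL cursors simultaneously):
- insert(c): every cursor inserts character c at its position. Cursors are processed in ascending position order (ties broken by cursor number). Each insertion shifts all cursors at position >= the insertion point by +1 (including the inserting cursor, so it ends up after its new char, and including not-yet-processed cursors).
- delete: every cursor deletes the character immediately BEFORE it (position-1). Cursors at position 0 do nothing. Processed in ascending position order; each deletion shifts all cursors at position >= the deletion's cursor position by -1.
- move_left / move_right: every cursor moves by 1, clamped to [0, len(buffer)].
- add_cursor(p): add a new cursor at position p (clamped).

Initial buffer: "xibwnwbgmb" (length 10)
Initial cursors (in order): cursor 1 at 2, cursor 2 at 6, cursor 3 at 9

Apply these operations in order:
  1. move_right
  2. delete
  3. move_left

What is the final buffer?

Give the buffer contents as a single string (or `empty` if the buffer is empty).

After op 1 (move_right): buffer="xibwnwbgmb" (len 10), cursors c1@3 c2@7 c3@10, authorship ..........
After op 2 (delete): buffer="xiwnwgm" (len 7), cursors c1@2 c2@5 c3@7, authorship .......
After op 3 (move_left): buffer="xiwnwgm" (len 7), cursors c1@1 c2@4 c3@6, authorship .......

Answer: xiwnwgm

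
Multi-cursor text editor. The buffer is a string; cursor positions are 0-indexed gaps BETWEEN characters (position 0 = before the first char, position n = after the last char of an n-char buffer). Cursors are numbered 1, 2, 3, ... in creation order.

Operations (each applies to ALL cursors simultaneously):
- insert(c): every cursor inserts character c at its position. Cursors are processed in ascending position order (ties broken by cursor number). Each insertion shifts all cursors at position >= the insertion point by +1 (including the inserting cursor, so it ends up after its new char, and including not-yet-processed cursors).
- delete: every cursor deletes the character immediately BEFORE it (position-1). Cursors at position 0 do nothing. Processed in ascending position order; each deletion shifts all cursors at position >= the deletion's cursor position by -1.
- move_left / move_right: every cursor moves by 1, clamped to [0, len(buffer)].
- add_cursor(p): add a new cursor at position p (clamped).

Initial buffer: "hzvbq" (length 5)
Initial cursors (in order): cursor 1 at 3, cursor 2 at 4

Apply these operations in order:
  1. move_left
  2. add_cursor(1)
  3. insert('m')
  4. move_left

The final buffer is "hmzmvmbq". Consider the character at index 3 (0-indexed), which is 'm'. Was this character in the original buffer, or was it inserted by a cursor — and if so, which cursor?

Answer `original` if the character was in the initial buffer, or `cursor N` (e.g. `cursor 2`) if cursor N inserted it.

After op 1 (move_left): buffer="hzvbq" (len 5), cursors c1@2 c2@3, authorship .....
After op 2 (add_cursor(1)): buffer="hzvbq" (len 5), cursors c3@1 c1@2 c2@3, authorship .....
After op 3 (insert('m')): buffer="hmzmvmbq" (len 8), cursors c3@2 c1@4 c2@6, authorship .3.1.2..
After op 4 (move_left): buffer="hmzmvmbq" (len 8), cursors c3@1 c1@3 c2@5, authorship .3.1.2..
Authorship (.=original, N=cursor N): . 3 . 1 . 2 . .
Index 3: author = 1

Answer: cursor 1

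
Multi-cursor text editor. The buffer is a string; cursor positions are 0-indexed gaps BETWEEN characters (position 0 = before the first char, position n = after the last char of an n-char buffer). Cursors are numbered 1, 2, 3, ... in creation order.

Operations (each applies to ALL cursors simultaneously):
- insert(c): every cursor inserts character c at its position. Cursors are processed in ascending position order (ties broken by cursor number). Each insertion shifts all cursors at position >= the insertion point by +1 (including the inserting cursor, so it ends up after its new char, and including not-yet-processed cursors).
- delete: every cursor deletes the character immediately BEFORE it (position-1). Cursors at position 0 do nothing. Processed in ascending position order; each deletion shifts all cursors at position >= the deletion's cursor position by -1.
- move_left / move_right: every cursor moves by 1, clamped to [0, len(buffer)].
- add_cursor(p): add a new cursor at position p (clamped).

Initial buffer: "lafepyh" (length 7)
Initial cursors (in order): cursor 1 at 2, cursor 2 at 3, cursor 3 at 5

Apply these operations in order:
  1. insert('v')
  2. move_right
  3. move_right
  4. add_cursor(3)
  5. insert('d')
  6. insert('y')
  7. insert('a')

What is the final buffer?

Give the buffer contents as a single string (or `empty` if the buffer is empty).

Answer: lavdyafvdyaepdyavyhdya

Derivation:
After op 1 (insert('v')): buffer="lavfvepvyh" (len 10), cursors c1@3 c2@5 c3@8, authorship ..1.2..3..
After op 2 (move_right): buffer="lavfvepvyh" (len 10), cursors c1@4 c2@6 c3@9, authorship ..1.2..3..
After op 3 (move_right): buffer="lavfvepvyh" (len 10), cursors c1@5 c2@7 c3@10, authorship ..1.2..3..
After op 4 (add_cursor(3)): buffer="lavfvepvyh" (len 10), cursors c4@3 c1@5 c2@7 c3@10, authorship ..1.2..3..
After op 5 (insert('d')): buffer="lavdfvdepdvyhd" (len 14), cursors c4@4 c1@7 c2@10 c3@14, authorship ..14.21..23..3
After op 6 (insert('y')): buffer="lavdyfvdyepdyvyhdy" (len 18), cursors c4@5 c1@9 c2@13 c3@18, authorship ..144.211..223..33
After op 7 (insert('a')): buffer="lavdyafvdyaepdyavyhdya" (len 22), cursors c4@6 c1@11 c2@16 c3@22, authorship ..1444.2111..2223..333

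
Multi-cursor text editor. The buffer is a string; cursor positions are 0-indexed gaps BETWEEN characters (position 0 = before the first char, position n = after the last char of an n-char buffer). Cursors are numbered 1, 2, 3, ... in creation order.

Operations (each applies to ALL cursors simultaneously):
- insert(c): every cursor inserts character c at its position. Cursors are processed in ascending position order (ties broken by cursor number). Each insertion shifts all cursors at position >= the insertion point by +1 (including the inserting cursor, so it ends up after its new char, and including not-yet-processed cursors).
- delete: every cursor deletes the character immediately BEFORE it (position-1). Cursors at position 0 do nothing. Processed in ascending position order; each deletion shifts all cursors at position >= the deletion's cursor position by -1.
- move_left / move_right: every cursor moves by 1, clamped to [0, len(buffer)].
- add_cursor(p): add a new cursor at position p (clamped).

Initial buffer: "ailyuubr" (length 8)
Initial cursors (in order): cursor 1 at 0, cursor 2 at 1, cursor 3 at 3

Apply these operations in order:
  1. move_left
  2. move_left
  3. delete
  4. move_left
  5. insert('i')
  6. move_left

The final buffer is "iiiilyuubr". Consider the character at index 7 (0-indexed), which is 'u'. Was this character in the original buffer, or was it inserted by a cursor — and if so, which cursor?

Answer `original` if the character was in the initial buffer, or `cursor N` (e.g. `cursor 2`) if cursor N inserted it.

After op 1 (move_left): buffer="ailyuubr" (len 8), cursors c1@0 c2@0 c3@2, authorship ........
After op 2 (move_left): buffer="ailyuubr" (len 8), cursors c1@0 c2@0 c3@1, authorship ........
After op 3 (delete): buffer="ilyuubr" (len 7), cursors c1@0 c2@0 c3@0, authorship .......
After op 4 (move_left): buffer="ilyuubr" (len 7), cursors c1@0 c2@0 c3@0, authorship .......
After op 5 (insert('i')): buffer="iiiilyuubr" (len 10), cursors c1@3 c2@3 c3@3, authorship 123.......
After op 6 (move_left): buffer="iiiilyuubr" (len 10), cursors c1@2 c2@2 c3@2, authorship 123.......
Authorship (.=original, N=cursor N): 1 2 3 . . . . . . .
Index 7: author = original

Answer: original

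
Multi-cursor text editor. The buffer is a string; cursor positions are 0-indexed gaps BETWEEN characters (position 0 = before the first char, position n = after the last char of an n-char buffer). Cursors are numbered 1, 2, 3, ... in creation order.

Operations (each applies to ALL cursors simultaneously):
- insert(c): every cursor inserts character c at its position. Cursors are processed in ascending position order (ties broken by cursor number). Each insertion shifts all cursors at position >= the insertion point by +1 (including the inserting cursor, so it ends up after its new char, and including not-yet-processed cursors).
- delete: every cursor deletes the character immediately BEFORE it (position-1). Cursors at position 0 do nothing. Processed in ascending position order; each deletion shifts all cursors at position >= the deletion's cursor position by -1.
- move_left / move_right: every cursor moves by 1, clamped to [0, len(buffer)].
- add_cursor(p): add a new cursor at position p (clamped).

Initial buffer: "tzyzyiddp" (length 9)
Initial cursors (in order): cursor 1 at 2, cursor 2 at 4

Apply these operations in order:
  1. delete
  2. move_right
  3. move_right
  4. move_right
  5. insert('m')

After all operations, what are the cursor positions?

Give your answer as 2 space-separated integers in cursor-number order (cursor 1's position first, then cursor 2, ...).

Answer: 5 7

Derivation:
After op 1 (delete): buffer="tyyiddp" (len 7), cursors c1@1 c2@2, authorship .......
After op 2 (move_right): buffer="tyyiddp" (len 7), cursors c1@2 c2@3, authorship .......
After op 3 (move_right): buffer="tyyiddp" (len 7), cursors c1@3 c2@4, authorship .......
After op 4 (move_right): buffer="tyyiddp" (len 7), cursors c1@4 c2@5, authorship .......
After op 5 (insert('m')): buffer="tyyimdmdp" (len 9), cursors c1@5 c2@7, authorship ....1.2..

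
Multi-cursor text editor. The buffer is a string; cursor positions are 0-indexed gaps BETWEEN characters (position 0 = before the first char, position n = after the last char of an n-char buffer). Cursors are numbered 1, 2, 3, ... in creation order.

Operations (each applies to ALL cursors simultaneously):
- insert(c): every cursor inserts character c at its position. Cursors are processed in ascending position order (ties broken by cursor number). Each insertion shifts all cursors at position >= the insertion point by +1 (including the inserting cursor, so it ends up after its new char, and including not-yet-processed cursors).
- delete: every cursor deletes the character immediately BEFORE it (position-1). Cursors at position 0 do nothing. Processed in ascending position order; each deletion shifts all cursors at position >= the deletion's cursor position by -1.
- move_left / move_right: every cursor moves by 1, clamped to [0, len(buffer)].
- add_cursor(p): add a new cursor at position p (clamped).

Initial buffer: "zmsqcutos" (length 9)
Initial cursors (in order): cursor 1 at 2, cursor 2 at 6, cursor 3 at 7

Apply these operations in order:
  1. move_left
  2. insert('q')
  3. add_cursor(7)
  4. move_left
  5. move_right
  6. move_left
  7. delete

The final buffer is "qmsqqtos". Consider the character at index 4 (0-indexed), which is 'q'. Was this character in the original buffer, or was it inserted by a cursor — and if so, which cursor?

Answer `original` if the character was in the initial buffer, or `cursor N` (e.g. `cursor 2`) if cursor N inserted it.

Answer: cursor 3

Derivation:
After op 1 (move_left): buffer="zmsqcutos" (len 9), cursors c1@1 c2@5 c3@6, authorship .........
After op 2 (insert('q')): buffer="zqmsqcquqtos" (len 12), cursors c1@2 c2@7 c3@9, authorship .1....2.3...
After op 3 (add_cursor(7)): buffer="zqmsqcquqtos" (len 12), cursors c1@2 c2@7 c4@7 c3@9, authorship .1....2.3...
After op 4 (move_left): buffer="zqmsqcquqtos" (len 12), cursors c1@1 c2@6 c4@6 c3@8, authorship .1....2.3...
After op 5 (move_right): buffer="zqmsqcquqtos" (len 12), cursors c1@2 c2@7 c4@7 c3@9, authorship .1....2.3...
After op 6 (move_left): buffer="zqmsqcquqtos" (len 12), cursors c1@1 c2@6 c4@6 c3@8, authorship .1....2.3...
After op 7 (delete): buffer="qmsqqtos" (len 8), cursors c1@0 c2@3 c4@3 c3@4, authorship 1..23...
Authorship (.=original, N=cursor N): 1 . . 2 3 . . .
Index 4: author = 3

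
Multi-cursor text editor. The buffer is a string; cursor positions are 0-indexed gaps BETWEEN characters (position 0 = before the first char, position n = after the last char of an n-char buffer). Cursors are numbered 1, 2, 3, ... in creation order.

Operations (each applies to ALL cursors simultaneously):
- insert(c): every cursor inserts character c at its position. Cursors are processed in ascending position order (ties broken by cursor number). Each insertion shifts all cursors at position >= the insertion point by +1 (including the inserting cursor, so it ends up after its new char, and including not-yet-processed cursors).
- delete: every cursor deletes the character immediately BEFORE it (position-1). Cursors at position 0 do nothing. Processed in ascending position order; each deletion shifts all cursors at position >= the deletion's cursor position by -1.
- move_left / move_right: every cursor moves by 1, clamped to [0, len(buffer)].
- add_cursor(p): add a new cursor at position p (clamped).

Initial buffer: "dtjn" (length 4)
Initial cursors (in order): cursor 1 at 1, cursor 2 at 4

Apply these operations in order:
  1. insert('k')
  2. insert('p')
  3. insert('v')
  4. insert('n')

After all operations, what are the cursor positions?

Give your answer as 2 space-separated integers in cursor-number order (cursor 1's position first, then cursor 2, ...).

After op 1 (insert('k')): buffer="dktjnk" (len 6), cursors c1@2 c2@6, authorship .1...2
After op 2 (insert('p')): buffer="dkptjnkp" (len 8), cursors c1@3 c2@8, authorship .11...22
After op 3 (insert('v')): buffer="dkpvtjnkpv" (len 10), cursors c1@4 c2@10, authorship .111...222
After op 4 (insert('n')): buffer="dkpvntjnkpvn" (len 12), cursors c1@5 c2@12, authorship .1111...2222

Answer: 5 12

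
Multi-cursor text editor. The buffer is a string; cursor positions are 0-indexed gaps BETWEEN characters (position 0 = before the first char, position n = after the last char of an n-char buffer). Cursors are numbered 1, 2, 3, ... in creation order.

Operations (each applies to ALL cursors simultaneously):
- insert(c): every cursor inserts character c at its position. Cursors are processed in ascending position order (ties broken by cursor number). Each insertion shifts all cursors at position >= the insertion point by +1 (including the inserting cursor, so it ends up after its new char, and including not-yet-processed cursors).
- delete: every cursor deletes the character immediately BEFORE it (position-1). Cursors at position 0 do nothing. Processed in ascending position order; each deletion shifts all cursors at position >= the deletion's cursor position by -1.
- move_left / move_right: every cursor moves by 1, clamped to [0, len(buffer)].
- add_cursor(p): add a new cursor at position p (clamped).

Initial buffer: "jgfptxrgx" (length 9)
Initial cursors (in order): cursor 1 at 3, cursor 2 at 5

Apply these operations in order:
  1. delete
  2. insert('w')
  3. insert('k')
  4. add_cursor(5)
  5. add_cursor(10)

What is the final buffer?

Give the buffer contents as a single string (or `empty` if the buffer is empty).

After op 1 (delete): buffer="jgpxrgx" (len 7), cursors c1@2 c2@3, authorship .......
After op 2 (insert('w')): buffer="jgwpwxrgx" (len 9), cursors c1@3 c2@5, authorship ..1.2....
After op 3 (insert('k')): buffer="jgwkpwkxrgx" (len 11), cursors c1@4 c2@7, authorship ..11.22....
After op 4 (add_cursor(5)): buffer="jgwkpwkxrgx" (len 11), cursors c1@4 c3@5 c2@7, authorship ..11.22....
After op 5 (add_cursor(10)): buffer="jgwkpwkxrgx" (len 11), cursors c1@4 c3@5 c2@7 c4@10, authorship ..11.22....

Answer: jgwkpwkxrgx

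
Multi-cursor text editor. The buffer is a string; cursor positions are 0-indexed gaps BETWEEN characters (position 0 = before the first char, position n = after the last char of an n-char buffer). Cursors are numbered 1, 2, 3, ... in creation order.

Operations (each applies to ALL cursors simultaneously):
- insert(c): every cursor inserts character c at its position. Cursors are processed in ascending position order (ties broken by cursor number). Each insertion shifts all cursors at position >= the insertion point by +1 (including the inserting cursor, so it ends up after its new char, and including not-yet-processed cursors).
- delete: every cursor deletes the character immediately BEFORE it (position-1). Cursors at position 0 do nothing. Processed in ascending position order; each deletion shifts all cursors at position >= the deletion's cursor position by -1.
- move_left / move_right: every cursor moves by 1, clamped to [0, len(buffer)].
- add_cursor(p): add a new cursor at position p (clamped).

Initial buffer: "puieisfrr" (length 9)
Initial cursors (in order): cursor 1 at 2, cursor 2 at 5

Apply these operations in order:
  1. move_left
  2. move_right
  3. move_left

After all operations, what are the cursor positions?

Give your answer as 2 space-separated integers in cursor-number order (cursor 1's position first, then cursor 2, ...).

Answer: 1 4

Derivation:
After op 1 (move_left): buffer="puieisfrr" (len 9), cursors c1@1 c2@4, authorship .........
After op 2 (move_right): buffer="puieisfrr" (len 9), cursors c1@2 c2@5, authorship .........
After op 3 (move_left): buffer="puieisfrr" (len 9), cursors c1@1 c2@4, authorship .........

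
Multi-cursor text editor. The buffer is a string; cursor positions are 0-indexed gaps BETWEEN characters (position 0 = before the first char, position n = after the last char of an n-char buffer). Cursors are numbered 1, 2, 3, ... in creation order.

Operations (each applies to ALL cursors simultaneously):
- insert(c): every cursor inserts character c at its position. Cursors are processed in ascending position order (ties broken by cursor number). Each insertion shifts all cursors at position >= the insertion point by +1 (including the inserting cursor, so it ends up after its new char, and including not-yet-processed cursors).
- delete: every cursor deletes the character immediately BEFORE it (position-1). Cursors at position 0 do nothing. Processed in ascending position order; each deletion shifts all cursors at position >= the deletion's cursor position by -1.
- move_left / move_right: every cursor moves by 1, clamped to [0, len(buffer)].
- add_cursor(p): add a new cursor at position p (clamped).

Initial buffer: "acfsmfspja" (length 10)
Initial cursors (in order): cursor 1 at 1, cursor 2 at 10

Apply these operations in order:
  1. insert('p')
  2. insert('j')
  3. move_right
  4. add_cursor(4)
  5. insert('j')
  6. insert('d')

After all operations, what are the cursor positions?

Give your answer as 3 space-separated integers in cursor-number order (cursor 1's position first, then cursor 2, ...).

After op 1 (insert('p')): buffer="apcfsmfspjap" (len 12), cursors c1@2 c2@12, authorship .1.........2
After op 2 (insert('j')): buffer="apjcfsmfspjapj" (len 14), cursors c1@3 c2@14, authorship .11.........22
After op 3 (move_right): buffer="apjcfsmfspjapj" (len 14), cursors c1@4 c2@14, authorship .11.........22
After op 4 (add_cursor(4)): buffer="apjcfsmfspjapj" (len 14), cursors c1@4 c3@4 c2@14, authorship .11.........22
After op 5 (insert('j')): buffer="apjcjjfsmfspjapjj" (len 17), cursors c1@6 c3@6 c2@17, authorship .11.13........222
After op 6 (insert('d')): buffer="apjcjjddfsmfspjapjjd" (len 20), cursors c1@8 c3@8 c2@20, authorship .11.1313........2222

Answer: 8 20 8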